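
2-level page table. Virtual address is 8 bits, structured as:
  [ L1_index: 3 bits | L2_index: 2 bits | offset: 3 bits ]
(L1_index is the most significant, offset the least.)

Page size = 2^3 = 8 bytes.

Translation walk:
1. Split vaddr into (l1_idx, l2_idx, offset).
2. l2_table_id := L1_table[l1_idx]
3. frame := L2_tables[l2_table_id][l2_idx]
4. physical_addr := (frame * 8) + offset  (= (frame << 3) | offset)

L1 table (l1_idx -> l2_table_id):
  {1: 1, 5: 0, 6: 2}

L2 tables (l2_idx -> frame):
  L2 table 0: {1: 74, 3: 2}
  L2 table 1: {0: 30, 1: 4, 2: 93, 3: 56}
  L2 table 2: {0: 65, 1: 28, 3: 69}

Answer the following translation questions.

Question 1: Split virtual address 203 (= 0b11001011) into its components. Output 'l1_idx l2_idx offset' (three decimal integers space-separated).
vaddr = 203 = 0b11001011
  top 3 bits -> l1_idx = 6
  next 2 bits -> l2_idx = 1
  bottom 3 bits -> offset = 3

Answer: 6 1 3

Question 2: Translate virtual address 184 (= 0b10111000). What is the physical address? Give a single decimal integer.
Answer: 16

Derivation:
vaddr = 184 = 0b10111000
Split: l1_idx=5, l2_idx=3, offset=0
L1[5] = 0
L2[0][3] = 2
paddr = 2 * 8 + 0 = 16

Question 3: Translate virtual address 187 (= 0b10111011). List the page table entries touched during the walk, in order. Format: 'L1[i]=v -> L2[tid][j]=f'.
vaddr = 187 = 0b10111011
Split: l1_idx=5, l2_idx=3, offset=3

Answer: L1[5]=0 -> L2[0][3]=2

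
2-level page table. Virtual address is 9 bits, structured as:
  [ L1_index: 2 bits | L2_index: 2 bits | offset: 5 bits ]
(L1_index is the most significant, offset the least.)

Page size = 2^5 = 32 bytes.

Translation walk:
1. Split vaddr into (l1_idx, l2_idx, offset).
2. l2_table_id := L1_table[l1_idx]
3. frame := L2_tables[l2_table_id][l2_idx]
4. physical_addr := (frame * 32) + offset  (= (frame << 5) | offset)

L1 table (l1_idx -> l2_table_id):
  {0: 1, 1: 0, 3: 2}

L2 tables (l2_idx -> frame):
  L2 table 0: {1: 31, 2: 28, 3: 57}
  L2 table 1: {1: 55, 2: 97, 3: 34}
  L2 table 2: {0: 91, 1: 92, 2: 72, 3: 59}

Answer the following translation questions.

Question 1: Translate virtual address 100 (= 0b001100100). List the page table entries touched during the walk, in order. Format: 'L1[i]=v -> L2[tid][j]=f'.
Answer: L1[0]=1 -> L2[1][3]=34

Derivation:
vaddr = 100 = 0b001100100
Split: l1_idx=0, l2_idx=3, offset=4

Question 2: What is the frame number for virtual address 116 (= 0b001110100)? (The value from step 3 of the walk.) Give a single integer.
Answer: 34

Derivation:
vaddr = 116: l1_idx=0, l2_idx=3
L1[0] = 1; L2[1][3] = 34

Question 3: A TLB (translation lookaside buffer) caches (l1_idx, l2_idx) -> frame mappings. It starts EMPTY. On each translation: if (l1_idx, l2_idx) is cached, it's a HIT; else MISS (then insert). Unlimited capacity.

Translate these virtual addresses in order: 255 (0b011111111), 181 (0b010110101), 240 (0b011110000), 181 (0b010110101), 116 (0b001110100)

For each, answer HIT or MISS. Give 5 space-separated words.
Answer: MISS MISS HIT HIT MISS

Derivation:
vaddr=255: (1,3) not in TLB -> MISS, insert
vaddr=181: (1,1) not in TLB -> MISS, insert
vaddr=240: (1,3) in TLB -> HIT
vaddr=181: (1,1) in TLB -> HIT
vaddr=116: (0,3) not in TLB -> MISS, insert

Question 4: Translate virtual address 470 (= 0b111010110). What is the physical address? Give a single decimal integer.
Answer: 2326

Derivation:
vaddr = 470 = 0b111010110
Split: l1_idx=3, l2_idx=2, offset=22
L1[3] = 2
L2[2][2] = 72
paddr = 72 * 32 + 22 = 2326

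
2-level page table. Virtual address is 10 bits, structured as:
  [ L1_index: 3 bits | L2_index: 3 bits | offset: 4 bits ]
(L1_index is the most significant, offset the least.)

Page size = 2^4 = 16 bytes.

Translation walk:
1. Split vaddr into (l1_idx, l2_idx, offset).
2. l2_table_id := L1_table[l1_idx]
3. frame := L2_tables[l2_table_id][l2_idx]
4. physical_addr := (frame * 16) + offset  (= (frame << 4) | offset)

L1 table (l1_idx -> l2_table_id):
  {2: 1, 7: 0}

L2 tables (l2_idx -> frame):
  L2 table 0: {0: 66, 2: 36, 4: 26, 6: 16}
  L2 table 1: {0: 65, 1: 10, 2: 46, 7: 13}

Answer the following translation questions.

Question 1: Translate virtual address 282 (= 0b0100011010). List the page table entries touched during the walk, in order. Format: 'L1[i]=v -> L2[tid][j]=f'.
Answer: L1[2]=1 -> L2[1][1]=10

Derivation:
vaddr = 282 = 0b0100011010
Split: l1_idx=2, l2_idx=1, offset=10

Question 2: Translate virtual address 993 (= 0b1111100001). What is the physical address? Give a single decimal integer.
vaddr = 993 = 0b1111100001
Split: l1_idx=7, l2_idx=6, offset=1
L1[7] = 0
L2[0][6] = 16
paddr = 16 * 16 + 1 = 257

Answer: 257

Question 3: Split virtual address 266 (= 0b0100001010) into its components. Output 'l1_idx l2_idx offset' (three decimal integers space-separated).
vaddr = 266 = 0b0100001010
  top 3 bits -> l1_idx = 2
  next 3 bits -> l2_idx = 0
  bottom 4 bits -> offset = 10

Answer: 2 0 10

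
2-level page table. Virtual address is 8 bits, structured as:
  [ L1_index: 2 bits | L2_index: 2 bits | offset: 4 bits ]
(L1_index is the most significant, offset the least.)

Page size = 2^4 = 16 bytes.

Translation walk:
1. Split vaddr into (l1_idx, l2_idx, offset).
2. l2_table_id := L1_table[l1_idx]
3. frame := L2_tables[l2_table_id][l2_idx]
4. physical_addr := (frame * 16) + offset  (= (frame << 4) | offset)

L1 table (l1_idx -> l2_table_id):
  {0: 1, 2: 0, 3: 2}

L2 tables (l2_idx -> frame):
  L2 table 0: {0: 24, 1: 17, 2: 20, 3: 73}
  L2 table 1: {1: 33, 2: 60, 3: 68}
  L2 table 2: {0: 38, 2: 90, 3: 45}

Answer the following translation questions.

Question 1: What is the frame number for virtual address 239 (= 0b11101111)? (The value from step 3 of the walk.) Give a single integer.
vaddr = 239: l1_idx=3, l2_idx=2
L1[3] = 2; L2[2][2] = 90

Answer: 90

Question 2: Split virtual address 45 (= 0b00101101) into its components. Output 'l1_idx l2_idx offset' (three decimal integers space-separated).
vaddr = 45 = 0b00101101
  top 2 bits -> l1_idx = 0
  next 2 bits -> l2_idx = 2
  bottom 4 bits -> offset = 13

Answer: 0 2 13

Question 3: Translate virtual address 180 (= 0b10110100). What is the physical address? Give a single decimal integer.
Answer: 1172

Derivation:
vaddr = 180 = 0b10110100
Split: l1_idx=2, l2_idx=3, offset=4
L1[2] = 0
L2[0][3] = 73
paddr = 73 * 16 + 4 = 1172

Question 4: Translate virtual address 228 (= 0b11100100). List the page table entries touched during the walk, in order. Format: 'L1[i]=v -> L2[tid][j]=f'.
Answer: L1[3]=2 -> L2[2][2]=90

Derivation:
vaddr = 228 = 0b11100100
Split: l1_idx=3, l2_idx=2, offset=4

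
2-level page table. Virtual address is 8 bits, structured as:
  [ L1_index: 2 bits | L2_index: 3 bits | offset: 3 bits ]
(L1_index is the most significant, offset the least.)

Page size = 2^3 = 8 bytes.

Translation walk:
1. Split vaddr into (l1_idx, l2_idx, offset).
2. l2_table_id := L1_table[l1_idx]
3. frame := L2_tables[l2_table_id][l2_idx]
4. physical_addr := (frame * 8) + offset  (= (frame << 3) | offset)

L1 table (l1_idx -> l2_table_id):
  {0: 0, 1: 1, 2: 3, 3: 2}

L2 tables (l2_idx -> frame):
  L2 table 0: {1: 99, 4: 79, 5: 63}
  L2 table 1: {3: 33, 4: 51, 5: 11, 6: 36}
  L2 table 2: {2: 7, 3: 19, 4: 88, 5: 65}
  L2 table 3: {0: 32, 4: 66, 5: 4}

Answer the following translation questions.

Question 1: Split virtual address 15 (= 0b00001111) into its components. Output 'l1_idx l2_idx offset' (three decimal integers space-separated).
vaddr = 15 = 0b00001111
  top 2 bits -> l1_idx = 0
  next 3 bits -> l2_idx = 1
  bottom 3 bits -> offset = 7

Answer: 0 1 7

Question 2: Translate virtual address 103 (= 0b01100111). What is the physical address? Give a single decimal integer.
Answer: 415

Derivation:
vaddr = 103 = 0b01100111
Split: l1_idx=1, l2_idx=4, offset=7
L1[1] = 1
L2[1][4] = 51
paddr = 51 * 8 + 7 = 415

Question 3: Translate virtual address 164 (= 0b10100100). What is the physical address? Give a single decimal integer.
vaddr = 164 = 0b10100100
Split: l1_idx=2, l2_idx=4, offset=4
L1[2] = 3
L2[3][4] = 66
paddr = 66 * 8 + 4 = 532

Answer: 532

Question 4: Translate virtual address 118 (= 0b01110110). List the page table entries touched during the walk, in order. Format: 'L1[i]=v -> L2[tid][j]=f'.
vaddr = 118 = 0b01110110
Split: l1_idx=1, l2_idx=6, offset=6

Answer: L1[1]=1 -> L2[1][6]=36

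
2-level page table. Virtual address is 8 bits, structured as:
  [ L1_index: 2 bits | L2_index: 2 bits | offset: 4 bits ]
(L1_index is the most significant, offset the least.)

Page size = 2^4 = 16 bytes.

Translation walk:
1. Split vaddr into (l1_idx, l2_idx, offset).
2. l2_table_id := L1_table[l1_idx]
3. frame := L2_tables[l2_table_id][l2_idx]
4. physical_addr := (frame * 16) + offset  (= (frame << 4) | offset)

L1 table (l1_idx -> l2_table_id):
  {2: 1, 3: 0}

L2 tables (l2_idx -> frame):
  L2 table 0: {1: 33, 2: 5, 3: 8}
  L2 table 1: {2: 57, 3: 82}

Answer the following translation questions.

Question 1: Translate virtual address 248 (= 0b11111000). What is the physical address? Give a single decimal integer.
vaddr = 248 = 0b11111000
Split: l1_idx=3, l2_idx=3, offset=8
L1[3] = 0
L2[0][3] = 8
paddr = 8 * 16 + 8 = 136

Answer: 136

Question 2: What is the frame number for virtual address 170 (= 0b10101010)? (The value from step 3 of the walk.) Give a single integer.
vaddr = 170: l1_idx=2, l2_idx=2
L1[2] = 1; L2[1][2] = 57

Answer: 57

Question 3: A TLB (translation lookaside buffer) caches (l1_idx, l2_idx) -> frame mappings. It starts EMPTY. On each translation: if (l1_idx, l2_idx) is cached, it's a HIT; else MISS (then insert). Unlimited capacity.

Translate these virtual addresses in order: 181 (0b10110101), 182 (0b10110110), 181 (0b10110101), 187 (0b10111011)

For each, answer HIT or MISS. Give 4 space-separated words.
vaddr=181: (2,3) not in TLB -> MISS, insert
vaddr=182: (2,3) in TLB -> HIT
vaddr=181: (2,3) in TLB -> HIT
vaddr=187: (2,3) in TLB -> HIT

Answer: MISS HIT HIT HIT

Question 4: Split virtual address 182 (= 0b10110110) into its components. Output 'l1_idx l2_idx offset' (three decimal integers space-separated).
Answer: 2 3 6

Derivation:
vaddr = 182 = 0b10110110
  top 2 bits -> l1_idx = 2
  next 2 bits -> l2_idx = 3
  bottom 4 bits -> offset = 6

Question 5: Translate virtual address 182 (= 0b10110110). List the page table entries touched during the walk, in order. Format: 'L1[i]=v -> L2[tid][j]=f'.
Answer: L1[2]=1 -> L2[1][3]=82

Derivation:
vaddr = 182 = 0b10110110
Split: l1_idx=2, l2_idx=3, offset=6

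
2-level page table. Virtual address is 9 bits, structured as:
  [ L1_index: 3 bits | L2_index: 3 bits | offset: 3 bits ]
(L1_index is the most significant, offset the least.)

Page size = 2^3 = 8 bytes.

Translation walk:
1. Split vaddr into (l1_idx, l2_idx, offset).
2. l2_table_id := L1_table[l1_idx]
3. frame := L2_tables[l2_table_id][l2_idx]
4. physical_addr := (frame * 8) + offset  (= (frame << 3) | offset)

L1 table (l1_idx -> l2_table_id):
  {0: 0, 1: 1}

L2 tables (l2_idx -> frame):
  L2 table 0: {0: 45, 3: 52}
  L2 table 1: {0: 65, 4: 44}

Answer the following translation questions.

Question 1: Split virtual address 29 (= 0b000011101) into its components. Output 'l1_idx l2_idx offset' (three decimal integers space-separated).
vaddr = 29 = 0b000011101
  top 3 bits -> l1_idx = 0
  next 3 bits -> l2_idx = 3
  bottom 3 bits -> offset = 5

Answer: 0 3 5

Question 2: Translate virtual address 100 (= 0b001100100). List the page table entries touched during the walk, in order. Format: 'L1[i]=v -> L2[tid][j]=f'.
Answer: L1[1]=1 -> L2[1][4]=44

Derivation:
vaddr = 100 = 0b001100100
Split: l1_idx=1, l2_idx=4, offset=4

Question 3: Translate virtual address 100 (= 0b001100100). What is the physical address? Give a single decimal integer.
Answer: 356

Derivation:
vaddr = 100 = 0b001100100
Split: l1_idx=1, l2_idx=4, offset=4
L1[1] = 1
L2[1][4] = 44
paddr = 44 * 8 + 4 = 356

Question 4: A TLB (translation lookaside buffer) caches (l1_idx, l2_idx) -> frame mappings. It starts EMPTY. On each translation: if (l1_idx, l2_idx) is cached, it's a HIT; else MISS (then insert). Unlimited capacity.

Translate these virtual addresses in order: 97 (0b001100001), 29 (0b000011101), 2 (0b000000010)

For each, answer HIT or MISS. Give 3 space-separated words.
Answer: MISS MISS MISS

Derivation:
vaddr=97: (1,4) not in TLB -> MISS, insert
vaddr=29: (0,3) not in TLB -> MISS, insert
vaddr=2: (0,0) not in TLB -> MISS, insert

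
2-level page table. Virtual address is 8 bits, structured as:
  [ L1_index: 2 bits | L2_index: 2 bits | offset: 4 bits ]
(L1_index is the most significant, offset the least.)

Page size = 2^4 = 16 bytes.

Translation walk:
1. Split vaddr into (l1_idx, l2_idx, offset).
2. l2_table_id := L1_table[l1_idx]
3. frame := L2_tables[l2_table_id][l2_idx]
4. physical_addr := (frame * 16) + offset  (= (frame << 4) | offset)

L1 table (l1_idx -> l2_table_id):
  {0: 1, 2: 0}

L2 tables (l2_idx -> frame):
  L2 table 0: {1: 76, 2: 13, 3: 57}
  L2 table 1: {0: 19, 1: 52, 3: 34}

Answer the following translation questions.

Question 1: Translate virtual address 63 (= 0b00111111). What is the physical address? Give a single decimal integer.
Answer: 559

Derivation:
vaddr = 63 = 0b00111111
Split: l1_idx=0, l2_idx=3, offset=15
L1[0] = 1
L2[1][3] = 34
paddr = 34 * 16 + 15 = 559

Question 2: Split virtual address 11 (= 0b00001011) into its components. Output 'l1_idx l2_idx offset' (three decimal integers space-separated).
Answer: 0 0 11

Derivation:
vaddr = 11 = 0b00001011
  top 2 bits -> l1_idx = 0
  next 2 bits -> l2_idx = 0
  bottom 4 bits -> offset = 11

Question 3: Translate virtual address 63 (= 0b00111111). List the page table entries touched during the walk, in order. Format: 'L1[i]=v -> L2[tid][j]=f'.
vaddr = 63 = 0b00111111
Split: l1_idx=0, l2_idx=3, offset=15

Answer: L1[0]=1 -> L2[1][3]=34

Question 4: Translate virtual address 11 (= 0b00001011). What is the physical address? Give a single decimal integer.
vaddr = 11 = 0b00001011
Split: l1_idx=0, l2_idx=0, offset=11
L1[0] = 1
L2[1][0] = 19
paddr = 19 * 16 + 11 = 315

Answer: 315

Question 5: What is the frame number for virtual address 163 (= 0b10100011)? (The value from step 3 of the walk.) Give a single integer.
Answer: 13

Derivation:
vaddr = 163: l1_idx=2, l2_idx=2
L1[2] = 0; L2[0][2] = 13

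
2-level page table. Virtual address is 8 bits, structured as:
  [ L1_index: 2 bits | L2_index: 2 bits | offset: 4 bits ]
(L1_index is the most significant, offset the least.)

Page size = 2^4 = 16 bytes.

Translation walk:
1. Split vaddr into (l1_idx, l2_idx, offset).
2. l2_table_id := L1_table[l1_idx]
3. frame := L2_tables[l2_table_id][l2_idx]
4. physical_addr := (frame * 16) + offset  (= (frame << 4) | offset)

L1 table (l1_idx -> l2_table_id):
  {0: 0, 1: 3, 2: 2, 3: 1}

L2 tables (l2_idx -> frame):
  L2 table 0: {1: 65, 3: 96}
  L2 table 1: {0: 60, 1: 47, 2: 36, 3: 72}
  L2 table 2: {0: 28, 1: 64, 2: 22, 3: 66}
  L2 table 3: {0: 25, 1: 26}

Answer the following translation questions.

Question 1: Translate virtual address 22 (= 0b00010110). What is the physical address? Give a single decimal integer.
Answer: 1046

Derivation:
vaddr = 22 = 0b00010110
Split: l1_idx=0, l2_idx=1, offset=6
L1[0] = 0
L2[0][1] = 65
paddr = 65 * 16 + 6 = 1046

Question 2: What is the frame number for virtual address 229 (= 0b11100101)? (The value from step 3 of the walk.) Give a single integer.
Answer: 36

Derivation:
vaddr = 229: l1_idx=3, l2_idx=2
L1[3] = 1; L2[1][2] = 36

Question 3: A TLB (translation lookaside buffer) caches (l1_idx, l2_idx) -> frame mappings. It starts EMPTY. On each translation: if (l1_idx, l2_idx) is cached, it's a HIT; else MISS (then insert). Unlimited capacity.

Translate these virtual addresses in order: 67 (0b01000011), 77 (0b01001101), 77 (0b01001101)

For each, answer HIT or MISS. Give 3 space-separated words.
vaddr=67: (1,0) not in TLB -> MISS, insert
vaddr=77: (1,0) in TLB -> HIT
vaddr=77: (1,0) in TLB -> HIT

Answer: MISS HIT HIT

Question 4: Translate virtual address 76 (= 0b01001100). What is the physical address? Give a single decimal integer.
vaddr = 76 = 0b01001100
Split: l1_idx=1, l2_idx=0, offset=12
L1[1] = 3
L2[3][0] = 25
paddr = 25 * 16 + 12 = 412

Answer: 412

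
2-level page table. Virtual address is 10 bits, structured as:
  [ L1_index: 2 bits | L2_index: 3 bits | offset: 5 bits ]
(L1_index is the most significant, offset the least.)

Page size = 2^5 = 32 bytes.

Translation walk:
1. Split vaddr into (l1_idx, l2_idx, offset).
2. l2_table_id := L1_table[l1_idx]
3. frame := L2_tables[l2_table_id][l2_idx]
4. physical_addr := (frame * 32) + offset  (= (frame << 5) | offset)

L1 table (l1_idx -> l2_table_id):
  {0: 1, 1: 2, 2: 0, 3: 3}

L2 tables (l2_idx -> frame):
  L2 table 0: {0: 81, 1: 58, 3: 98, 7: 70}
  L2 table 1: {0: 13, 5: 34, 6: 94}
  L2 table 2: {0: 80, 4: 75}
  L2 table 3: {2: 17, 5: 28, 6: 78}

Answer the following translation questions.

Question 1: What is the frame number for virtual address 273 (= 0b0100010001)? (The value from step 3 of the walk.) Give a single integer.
vaddr = 273: l1_idx=1, l2_idx=0
L1[1] = 2; L2[2][0] = 80

Answer: 80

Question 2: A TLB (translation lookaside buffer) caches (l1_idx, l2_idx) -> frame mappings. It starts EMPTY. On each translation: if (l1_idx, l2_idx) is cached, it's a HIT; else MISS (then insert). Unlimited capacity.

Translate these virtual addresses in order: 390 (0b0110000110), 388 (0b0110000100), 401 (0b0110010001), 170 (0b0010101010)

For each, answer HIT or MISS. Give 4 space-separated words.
Answer: MISS HIT HIT MISS

Derivation:
vaddr=390: (1,4) not in TLB -> MISS, insert
vaddr=388: (1,4) in TLB -> HIT
vaddr=401: (1,4) in TLB -> HIT
vaddr=170: (0,5) not in TLB -> MISS, insert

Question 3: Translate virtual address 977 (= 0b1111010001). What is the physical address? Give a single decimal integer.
vaddr = 977 = 0b1111010001
Split: l1_idx=3, l2_idx=6, offset=17
L1[3] = 3
L2[3][6] = 78
paddr = 78 * 32 + 17 = 2513

Answer: 2513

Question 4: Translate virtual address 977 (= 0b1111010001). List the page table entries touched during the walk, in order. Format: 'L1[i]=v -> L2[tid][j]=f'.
vaddr = 977 = 0b1111010001
Split: l1_idx=3, l2_idx=6, offset=17

Answer: L1[3]=3 -> L2[3][6]=78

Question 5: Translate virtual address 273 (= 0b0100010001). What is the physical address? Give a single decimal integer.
vaddr = 273 = 0b0100010001
Split: l1_idx=1, l2_idx=0, offset=17
L1[1] = 2
L2[2][0] = 80
paddr = 80 * 32 + 17 = 2577

Answer: 2577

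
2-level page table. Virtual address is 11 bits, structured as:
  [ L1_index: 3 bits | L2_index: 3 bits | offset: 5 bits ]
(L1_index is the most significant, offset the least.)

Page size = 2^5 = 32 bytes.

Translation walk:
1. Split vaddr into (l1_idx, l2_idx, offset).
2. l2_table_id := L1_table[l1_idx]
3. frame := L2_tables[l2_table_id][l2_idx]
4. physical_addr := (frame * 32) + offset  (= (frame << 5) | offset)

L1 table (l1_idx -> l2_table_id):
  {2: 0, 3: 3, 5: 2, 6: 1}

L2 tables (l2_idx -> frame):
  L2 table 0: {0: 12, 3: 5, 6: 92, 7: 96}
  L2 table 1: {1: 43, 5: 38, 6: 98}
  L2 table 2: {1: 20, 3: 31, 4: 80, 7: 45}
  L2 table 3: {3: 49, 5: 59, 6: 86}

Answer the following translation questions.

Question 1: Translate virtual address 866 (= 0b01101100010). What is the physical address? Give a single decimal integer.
vaddr = 866 = 0b01101100010
Split: l1_idx=3, l2_idx=3, offset=2
L1[3] = 3
L2[3][3] = 49
paddr = 49 * 32 + 2 = 1570

Answer: 1570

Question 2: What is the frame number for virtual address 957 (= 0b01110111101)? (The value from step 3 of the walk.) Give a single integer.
vaddr = 957: l1_idx=3, l2_idx=5
L1[3] = 3; L2[3][5] = 59

Answer: 59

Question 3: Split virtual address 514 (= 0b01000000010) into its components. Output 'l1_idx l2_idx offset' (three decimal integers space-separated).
Answer: 2 0 2

Derivation:
vaddr = 514 = 0b01000000010
  top 3 bits -> l1_idx = 2
  next 3 bits -> l2_idx = 0
  bottom 5 bits -> offset = 2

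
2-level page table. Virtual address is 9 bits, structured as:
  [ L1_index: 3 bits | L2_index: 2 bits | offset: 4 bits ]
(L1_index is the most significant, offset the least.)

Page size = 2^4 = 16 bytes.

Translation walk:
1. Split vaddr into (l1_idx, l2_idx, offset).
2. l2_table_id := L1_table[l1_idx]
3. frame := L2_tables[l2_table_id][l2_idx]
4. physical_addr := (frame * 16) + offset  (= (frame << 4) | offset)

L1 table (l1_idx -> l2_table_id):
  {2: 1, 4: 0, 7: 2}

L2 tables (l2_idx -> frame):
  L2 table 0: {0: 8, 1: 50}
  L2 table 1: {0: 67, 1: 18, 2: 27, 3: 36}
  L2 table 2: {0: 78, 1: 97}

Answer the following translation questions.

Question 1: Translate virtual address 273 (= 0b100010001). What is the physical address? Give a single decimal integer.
Answer: 801

Derivation:
vaddr = 273 = 0b100010001
Split: l1_idx=4, l2_idx=1, offset=1
L1[4] = 0
L2[0][1] = 50
paddr = 50 * 16 + 1 = 801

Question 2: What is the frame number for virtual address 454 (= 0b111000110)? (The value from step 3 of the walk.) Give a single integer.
Answer: 78

Derivation:
vaddr = 454: l1_idx=7, l2_idx=0
L1[7] = 2; L2[2][0] = 78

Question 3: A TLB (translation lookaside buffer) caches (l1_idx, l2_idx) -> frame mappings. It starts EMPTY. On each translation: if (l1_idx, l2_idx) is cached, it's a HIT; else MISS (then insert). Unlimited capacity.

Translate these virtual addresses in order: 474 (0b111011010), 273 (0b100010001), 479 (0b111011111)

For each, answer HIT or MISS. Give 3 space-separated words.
Answer: MISS MISS HIT

Derivation:
vaddr=474: (7,1) not in TLB -> MISS, insert
vaddr=273: (4,1) not in TLB -> MISS, insert
vaddr=479: (7,1) in TLB -> HIT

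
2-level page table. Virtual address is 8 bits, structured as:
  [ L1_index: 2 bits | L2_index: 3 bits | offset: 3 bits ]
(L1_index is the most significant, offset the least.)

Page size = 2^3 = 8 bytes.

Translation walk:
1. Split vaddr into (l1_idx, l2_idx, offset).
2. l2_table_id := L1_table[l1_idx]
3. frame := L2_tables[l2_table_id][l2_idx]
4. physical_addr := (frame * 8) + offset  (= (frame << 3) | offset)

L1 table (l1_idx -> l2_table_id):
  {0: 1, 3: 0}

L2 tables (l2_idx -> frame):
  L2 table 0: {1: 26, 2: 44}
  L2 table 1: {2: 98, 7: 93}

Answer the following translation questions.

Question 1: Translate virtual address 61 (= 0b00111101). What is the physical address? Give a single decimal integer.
Answer: 749

Derivation:
vaddr = 61 = 0b00111101
Split: l1_idx=0, l2_idx=7, offset=5
L1[0] = 1
L2[1][7] = 93
paddr = 93 * 8 + 5 = 749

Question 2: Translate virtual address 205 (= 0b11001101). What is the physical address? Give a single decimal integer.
vaddr = 205 = 0b11001101
Split: l1_idx=3, l2_idx=1, offset=5
L1[3] = 0
L2[0][1] = 26
paddr = 26 * 8 + 5 = 213

Answer: 213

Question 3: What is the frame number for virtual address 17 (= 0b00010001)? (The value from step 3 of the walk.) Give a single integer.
vaddr = 17: l1_idx=0, l2_idx=2
L1[0] = 1; L2[1][2] = 98

Answer: 98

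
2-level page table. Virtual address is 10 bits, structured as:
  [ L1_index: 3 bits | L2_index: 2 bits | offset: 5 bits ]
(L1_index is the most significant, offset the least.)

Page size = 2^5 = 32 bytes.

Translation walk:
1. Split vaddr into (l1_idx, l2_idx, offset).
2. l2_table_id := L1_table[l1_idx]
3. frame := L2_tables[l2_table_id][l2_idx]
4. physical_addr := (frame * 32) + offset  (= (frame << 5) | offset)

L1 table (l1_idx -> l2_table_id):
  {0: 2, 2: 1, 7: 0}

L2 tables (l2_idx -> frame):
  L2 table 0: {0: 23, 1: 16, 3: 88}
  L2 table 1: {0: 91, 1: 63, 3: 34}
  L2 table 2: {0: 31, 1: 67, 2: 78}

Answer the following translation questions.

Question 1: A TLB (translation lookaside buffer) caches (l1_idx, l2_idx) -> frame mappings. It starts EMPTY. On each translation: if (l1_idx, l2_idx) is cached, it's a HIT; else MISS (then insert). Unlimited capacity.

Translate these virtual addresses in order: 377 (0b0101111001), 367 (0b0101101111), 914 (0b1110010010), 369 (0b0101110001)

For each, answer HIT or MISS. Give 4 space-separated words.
vaddr=377: (2,3) not in TLB -> MISS, insert
vaddr=367: (2,3) in TLB -> HIT
vaddr=914: (7,0) not in TLB -> MISS, insert
vaddr=369: (2,3) in TLB -> HIT

Answer: MISS HIT MISS HIT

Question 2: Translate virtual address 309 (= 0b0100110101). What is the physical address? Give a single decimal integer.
Answer: 2037

Derivation:
vaddr = 309 = 0b0100110101
Split: l1_idx=2, l2_idx=1, offset=21
L1[2] = 1
L2[1][1] = 63
paddr = 63 * 32 + 21 = 2037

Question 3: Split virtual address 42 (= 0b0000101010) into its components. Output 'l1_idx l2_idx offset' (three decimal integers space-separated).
vaddr = 42 = 0b0000101010
  top 3 bits -> l1_idx = 0
  next 2 bits -> l2_idx = 1
  bottom 5 bits -> offset = 10

Answer: 0 1 10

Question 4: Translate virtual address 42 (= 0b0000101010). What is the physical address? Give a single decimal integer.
Answer: 2154

Derivation:
vaddr = 42 = 0b0000101010
Split: l1_idx=0, l2_idx=1, offset=10
L1[0] = 2
L2[2][1] = 67
paddr = 67 * 32 + 10 = 2154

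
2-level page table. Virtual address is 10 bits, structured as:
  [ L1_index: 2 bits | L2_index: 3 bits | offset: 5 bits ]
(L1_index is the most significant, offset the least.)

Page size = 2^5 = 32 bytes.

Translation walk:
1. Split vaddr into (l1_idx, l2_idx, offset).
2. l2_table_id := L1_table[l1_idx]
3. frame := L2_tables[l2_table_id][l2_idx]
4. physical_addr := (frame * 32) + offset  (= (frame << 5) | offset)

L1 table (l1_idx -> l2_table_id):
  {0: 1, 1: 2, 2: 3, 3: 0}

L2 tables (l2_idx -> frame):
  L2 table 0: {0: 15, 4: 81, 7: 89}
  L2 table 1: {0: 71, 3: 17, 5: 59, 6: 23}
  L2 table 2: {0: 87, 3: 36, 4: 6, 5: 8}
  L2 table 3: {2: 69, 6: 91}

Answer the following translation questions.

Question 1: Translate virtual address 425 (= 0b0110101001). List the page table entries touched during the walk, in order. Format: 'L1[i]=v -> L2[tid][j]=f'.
vaddr = 425 = 0b0110101001
Split: l1_idx=1, l2_idx=5, offset=9

Answer: L1[1]=2 -> L2[2][5]=8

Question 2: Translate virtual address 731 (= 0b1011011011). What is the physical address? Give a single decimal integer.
vaddr = 731 = 0b1011011011
Split: l1_idx=2, l2_idx=6, offset=27
L1[2] = 3
L2[3][6] = 91
paddr = 91 * 32 + 27 = 2939

Answer: 2939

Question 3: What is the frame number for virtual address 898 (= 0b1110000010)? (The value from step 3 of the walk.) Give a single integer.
Answer: 81

Derivation:
vaddr = 898: l1_idx=3, l2_idx=4
L1[3] = 0; L2[0][4] = 81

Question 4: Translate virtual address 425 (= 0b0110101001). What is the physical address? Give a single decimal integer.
vaddr = 425 = 0b0110101001
Split: l1_idx=1, l2_idx=5, offset=9
L1[1] = 2
L2[2][5] = 8
paddr = 8 * 32 + 9 = 265

Answer: 265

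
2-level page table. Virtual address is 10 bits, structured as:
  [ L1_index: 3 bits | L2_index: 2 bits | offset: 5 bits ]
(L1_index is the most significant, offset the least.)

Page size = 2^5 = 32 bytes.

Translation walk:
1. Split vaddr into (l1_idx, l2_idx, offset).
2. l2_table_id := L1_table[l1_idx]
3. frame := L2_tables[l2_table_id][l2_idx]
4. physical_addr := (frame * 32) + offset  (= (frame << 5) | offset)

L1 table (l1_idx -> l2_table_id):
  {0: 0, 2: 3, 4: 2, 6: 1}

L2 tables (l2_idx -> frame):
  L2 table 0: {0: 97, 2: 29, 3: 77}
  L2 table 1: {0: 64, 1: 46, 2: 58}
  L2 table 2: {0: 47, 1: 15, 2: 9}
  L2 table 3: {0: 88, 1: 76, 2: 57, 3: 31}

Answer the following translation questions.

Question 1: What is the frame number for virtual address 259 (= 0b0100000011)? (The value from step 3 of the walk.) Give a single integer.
vaddr = 259: l1_idx=2, l2_idx=0
L1[2] = 3; L2[3][0] = 88

Answer: 88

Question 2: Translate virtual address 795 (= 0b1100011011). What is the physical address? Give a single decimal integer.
Answer: 2075

Derivation:
vaddr = 795 = 0b1100011011
Split: l1_idx=6, l2_idx=0, offset=27
L1[6] = 1
L2[1][0] = 64
paddr = 64 * 32 + 27 = 2075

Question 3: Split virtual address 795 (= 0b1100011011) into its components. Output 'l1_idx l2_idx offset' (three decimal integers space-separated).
Answer: 6 0 27

Derivation:
vaddr = 795 = 0b1100011011
  top 3 bits -> l1_idx = 6
  next 2 bits -> l2_idx = 0
  bottom 5 bits -> offset = 27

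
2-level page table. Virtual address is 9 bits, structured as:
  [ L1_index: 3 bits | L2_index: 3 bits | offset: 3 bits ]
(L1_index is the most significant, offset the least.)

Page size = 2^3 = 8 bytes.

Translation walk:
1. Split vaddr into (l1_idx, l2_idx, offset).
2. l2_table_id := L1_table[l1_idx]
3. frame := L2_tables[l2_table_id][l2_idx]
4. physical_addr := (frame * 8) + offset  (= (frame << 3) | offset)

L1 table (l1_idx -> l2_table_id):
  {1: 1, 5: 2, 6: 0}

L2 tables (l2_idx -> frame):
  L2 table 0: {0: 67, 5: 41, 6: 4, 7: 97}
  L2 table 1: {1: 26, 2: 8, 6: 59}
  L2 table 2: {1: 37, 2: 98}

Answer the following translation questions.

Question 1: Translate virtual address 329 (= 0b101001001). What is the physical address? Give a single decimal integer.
vaddr = 329 = 0b101001001
Split: l1_idx=5, l2_idx=1, offset=1
L1[5] = 2
L2[2][1] = 37
paddr = 37 * 8 + 1 = 297

Answer: 297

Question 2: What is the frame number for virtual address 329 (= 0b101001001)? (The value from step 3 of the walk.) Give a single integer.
Answer: 37

Derivation:
vaddr = 329: l1_idx=5, l2_idx=1
L1[5] = 2; L2[2][1] = 37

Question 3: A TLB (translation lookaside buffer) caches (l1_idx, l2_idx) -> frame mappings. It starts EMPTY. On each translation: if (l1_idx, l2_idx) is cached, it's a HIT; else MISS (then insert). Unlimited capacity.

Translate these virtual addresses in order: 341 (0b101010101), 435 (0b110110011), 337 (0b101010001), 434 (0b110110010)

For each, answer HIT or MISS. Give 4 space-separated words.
Answer: MISS MISS HIT HIT

Derivation:
vaddr=341: (5,2) not in TLB -> MISS, insert
vaddr=435: (6,6) not in TLB -> MISS, insert
vaddr=337: (5,2) in TLB -> HIT
vaddr=434: (6,6) in TLB -> HIT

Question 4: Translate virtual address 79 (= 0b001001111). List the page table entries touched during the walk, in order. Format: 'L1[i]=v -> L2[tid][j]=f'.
Answer: L1[1]=1 -> L2[1][1]=26

Derivation:
vaddr = 79 = 0b001001111
Split: l1_idx=1, l2_idx=1, offset=7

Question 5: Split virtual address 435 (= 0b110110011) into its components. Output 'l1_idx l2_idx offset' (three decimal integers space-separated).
vaddr = 435 = 0b110110011
  top 3 bits -> l1_idx = 6
  next 3 bits -> l2_idx = 6
  bottom 3 bits -> offset = 3

Answer: 6 6 3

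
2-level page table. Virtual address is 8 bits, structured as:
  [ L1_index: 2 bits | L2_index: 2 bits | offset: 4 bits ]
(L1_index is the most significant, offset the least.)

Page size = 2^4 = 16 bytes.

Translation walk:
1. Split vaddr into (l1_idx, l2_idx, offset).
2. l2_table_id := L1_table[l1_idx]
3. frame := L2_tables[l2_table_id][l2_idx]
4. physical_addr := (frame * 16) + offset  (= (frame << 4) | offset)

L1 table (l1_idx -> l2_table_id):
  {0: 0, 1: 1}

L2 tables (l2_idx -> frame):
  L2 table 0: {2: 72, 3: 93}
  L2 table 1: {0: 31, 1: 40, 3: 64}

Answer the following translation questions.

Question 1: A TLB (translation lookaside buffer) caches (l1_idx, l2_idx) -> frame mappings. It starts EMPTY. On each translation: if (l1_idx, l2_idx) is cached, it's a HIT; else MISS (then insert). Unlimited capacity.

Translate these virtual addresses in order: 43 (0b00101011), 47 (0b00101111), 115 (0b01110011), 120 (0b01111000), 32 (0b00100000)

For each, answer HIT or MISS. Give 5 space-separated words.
Answer: MISS HIT MISS HIT HIT

Derivation:
vaddr=43: (0,2) not in TLB -> MISS, insert
vaddr=47: (0,2) in TLB -> HIT
vaddr=115: (1,3) not in TLB -> MISS, insert
vaddr=120: (1,3) in TLB -> HIT
vaddr=32: (0,2) in TLB -> HIT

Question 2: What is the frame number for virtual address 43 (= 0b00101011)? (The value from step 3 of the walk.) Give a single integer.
Answer: 72

Derivation:
vaddr = 43: l1_idx=0, l2_idx=2
L1[0] = 0; L2[0][2] = 72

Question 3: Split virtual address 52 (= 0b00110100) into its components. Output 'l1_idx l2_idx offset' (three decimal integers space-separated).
vaddr = 52 = 0b00110100
  top 2 bits -> l1_idx = 0
  next 2 bits -> l2_idx = 3
  bottom 4 bits -> offset = 4

Answer: 0 3 4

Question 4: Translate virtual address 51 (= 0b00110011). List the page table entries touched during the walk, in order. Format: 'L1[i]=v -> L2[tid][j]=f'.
Answer: L1[0]=0 -> L2[0][3]=93

Derivation:
vaddr = 51 = 0b00110011
Split: l1_idx=0, l2_idx=3, offset=3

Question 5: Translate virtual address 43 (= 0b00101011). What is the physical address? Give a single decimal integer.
vaddr = 43 = 0b00101011
Split: l1_idx=0, l2_idx=2, offset=11
L1[0] = 0
L2[0][2] = 72
paddr = 72 * 16 + 11 = 1163

Answer: 1163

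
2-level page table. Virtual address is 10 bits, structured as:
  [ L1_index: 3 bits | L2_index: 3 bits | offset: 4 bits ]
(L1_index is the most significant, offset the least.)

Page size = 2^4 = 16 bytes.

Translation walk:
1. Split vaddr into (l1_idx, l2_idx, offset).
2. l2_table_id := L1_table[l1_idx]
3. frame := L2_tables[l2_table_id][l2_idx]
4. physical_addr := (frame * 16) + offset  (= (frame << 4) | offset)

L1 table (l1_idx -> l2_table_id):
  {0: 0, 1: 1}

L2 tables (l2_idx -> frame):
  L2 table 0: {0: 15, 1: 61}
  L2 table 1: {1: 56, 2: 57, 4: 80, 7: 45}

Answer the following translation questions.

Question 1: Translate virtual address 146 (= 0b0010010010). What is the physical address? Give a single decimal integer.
vaddr = 146 = 0b0010010010
Split: l1_idx=1, l2_idx=1, offset=2
L1[1] = 1
L2[1][1] = 56
paddr = 56 * 16 + 2 = 898

Answer: 898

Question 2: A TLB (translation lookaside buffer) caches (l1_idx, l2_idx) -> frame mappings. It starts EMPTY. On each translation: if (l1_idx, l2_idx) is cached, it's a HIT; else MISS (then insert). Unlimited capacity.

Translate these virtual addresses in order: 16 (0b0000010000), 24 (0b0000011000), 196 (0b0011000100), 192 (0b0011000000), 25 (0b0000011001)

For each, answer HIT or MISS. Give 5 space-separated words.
vaddr=16: (0,1) not in TLB -> MISS, insert
vaddr=24: (0,1) in TLB -> HIT
vaddr=196: (1,4) not in TLB -> MISS, insert
vaddr=192: (1,4) in TLB -> HIT
vaddr=25: (0,1) in TLB -> HIT

Answer: MISS HIT MISS HIT HIT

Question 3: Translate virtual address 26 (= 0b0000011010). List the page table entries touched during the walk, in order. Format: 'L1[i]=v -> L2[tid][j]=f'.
Answer: L1[0]=0 -> L2[0][1]=61

Derivation:
vaddr = 26 = 0b0000011010
Split: l1_idx=0, l2_idx=1, offset=10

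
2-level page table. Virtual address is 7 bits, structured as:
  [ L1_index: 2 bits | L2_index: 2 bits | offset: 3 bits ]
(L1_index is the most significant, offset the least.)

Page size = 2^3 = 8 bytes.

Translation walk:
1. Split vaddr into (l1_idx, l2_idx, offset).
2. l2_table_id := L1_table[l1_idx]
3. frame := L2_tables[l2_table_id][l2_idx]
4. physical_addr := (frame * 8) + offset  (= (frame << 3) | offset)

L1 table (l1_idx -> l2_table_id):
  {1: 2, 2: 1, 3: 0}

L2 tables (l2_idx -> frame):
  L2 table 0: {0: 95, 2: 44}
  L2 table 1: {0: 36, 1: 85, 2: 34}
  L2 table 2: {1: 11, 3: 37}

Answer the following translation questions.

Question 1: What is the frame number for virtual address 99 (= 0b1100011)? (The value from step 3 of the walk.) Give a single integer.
Answer: 95

Derivation:
vaddr = 99: l1_idx=3, l2_idx=0
L1[3] = 0; L2[0][0] = 95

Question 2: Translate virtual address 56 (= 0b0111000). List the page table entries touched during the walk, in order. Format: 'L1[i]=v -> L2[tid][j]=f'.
Answer: L1[1]=2 -> L2[2][3]=37

Derivation:
vaddr = 56 = 0b0111000
Split: l1_idx=1, l2_idx=3, offset=0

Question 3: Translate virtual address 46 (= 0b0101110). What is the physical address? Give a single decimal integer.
vaddr = 46 = 0b0101110
Split: l1_idx=1, l2_idx=1, offset=6
L1[1] = 2
L2[2][1] = 11
paddr = 11 * 8 + 6 = 94

Answer: 94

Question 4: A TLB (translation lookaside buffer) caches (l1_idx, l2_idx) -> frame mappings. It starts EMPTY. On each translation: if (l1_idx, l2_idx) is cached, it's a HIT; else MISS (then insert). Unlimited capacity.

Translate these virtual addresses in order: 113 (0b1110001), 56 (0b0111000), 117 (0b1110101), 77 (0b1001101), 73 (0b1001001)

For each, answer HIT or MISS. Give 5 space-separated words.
vaddr=113: (3,2) not in TLB -> MISS, insert
vaddr=56: (1,3) not in TLB -> MISS, insert
vaddr=117: (3,2) in TLB -> HIT
vaddr=77: (2,1) not in TLB -> MISS, insert
vaddr=73: (2,1) in TLB -> HIT

Answer: MISS MISS HIT MISS HIT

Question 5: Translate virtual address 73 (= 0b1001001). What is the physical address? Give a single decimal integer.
Answer: 681

Derivation:
vaddr = 73 = 0b1001001
Split: l1_idx=2, l2_idx=1, offset=1
L1[2] = 1
L2[1][1] = 85
paddr = 85 * 8 + 1 = 681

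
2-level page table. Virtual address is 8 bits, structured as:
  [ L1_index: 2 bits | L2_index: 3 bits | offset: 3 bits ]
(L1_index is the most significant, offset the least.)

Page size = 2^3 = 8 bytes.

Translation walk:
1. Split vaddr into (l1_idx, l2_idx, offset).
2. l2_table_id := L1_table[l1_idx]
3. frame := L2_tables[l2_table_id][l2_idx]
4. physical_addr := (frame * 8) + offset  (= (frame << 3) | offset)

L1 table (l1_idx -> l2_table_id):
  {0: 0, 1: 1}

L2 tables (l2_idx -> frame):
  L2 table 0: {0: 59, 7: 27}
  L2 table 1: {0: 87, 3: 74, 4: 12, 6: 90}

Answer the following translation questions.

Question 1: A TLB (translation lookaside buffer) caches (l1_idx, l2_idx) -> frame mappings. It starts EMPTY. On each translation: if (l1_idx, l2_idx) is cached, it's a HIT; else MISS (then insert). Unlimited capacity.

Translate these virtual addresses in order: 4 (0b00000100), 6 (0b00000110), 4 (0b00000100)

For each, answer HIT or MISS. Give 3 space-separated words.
Answer: MISS HIT HIT

Derivation:
vaddr=4: (0,0) not in TLB -> MISS, insert
vaddr=6: (0,0) in TLB -> HIT
vaddr=4: (0,0) in TLB -> HIT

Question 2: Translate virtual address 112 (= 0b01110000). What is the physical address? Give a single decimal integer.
Answer: 720

Derivation:
vaddr = 112 = 0b01110000
Split: l1_idx=1, l2_idx=6, offset=0
L1[1] = 1
L2[1][6] = 90
paddr = 90 * 8 + 0 = 720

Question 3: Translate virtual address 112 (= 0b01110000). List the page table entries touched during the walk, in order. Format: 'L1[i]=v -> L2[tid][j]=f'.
vaddr = 112 = 0b01110000
Split: l1_idx=1, l2_idx=6, offset=0

Answer: L1[1]=1 -> L2[1][6]=90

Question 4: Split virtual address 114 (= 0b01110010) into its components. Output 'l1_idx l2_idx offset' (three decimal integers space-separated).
vaddr = 114 = 0b01110010
  top 2 bits -> l1_idx = 1
  next 3 bits -> l2_idx = 6
  bottom 3 bits -> offset = 2

Answer: 1 6 2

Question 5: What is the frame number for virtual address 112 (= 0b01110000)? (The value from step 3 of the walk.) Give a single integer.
Answer: 90

Derivation:
vaddr = 112: l1_idx=1, l2_idx=6
L1[1] = 1; L2[1][6] = 90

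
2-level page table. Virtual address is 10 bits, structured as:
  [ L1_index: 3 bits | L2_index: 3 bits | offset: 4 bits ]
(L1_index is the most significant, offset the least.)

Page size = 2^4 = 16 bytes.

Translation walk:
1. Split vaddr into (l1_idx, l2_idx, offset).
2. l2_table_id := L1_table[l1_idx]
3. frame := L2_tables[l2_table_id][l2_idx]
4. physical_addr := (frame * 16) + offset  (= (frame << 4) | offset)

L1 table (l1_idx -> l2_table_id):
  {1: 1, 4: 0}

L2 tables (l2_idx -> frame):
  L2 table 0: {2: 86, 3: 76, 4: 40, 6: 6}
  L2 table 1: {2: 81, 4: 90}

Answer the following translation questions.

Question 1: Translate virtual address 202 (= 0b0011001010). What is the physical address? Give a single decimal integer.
vaddr = 202 = 0b0011001010
Split: l1_idx=1, l2_idx=4, offset=10
L1[1] = 1
L2[1][4] = 90
paddr = 90 * 16 + 10 = 1450

Answer: 1450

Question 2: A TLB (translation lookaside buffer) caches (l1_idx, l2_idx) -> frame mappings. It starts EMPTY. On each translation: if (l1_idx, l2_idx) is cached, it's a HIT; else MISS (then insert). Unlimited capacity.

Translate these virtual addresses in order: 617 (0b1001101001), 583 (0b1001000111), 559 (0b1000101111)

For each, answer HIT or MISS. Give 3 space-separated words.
Answer: MISS MISS MISS

Derivation:
vaddr=617: (4,6) not in TLB -> MISS, insert
vaddr=583: (4,4) not in TLB -> MISS, insert
vaddr=559: (4,2) not in TLB -> MISS, insert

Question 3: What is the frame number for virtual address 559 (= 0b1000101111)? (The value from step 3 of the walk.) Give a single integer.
Answer: 86

Derivation:
vaddr = 559: l1_idx=4, l2_idx=2
L1[4] = 0; L2[0][2] = 86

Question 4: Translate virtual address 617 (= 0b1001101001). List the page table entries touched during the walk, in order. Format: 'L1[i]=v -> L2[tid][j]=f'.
vaddr = 617 = 0b1001101001
Split: l1_idx=4, l2_idx=6, offset=9

Answer: L1[4]=0 -> L2[0][6]=6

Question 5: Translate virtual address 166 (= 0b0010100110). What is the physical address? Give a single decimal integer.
vaddr = 166 = 0b0010100110
Split: l1_idx=1, l2_idx=2, offset=6
L1[1] = 1
L2[1][2] = 81
paddr = 81 * 16 + 6 = 1302

Answer: 1302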